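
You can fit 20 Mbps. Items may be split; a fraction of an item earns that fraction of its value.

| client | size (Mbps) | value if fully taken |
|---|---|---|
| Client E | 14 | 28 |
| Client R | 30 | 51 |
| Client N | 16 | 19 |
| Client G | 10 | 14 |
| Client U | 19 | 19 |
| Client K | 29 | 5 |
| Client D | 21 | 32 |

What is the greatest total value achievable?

Sort by value density: Client E 28/14≈2, Client R 51/30≈1.7, Client D 32/21≈1.52, Client G 14/10≈1.4, Client N 19/16≈1.19, Client U 19/19≈1, Client K 5/29≈0.172.
Client E: take in full, 14 Mbps for value 28 ; 6 left.
6 Mbps left: a 6/30 share of Client R gives 51×6/30 = 10.2.
Total value = 38.2.

38.2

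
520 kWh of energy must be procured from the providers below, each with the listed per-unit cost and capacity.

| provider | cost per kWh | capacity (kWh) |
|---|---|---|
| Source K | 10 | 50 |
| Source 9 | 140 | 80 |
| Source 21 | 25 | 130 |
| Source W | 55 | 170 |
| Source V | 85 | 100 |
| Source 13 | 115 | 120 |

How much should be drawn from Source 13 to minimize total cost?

70

Use providers in increasing cost order.
Take 50 from Source K at 10 ; need 470 more.
Source 21 (25): use full 130 ; 340 kWh to go.
Source W (55): use full 170 ; 170 kWh to go.
Take 100 from Source V at 85 ; need 70 more.
Source 13 at 115: take 70 of its 120 ; requirement met.
Source 9: unused.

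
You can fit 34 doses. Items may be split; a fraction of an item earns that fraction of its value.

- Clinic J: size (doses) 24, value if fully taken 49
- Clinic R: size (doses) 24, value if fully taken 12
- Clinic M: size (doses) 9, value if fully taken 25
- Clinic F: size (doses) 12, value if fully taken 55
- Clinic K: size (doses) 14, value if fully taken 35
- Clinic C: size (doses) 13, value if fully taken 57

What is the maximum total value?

137

Best value per unit of size first: Clinic F 55/12≈4.58, Clinic C 57/13≈4.38, Clinic M 25/9≈2.78, Clinic K 35/14≈2.5, Clinic J 49/24≈2.04, Clinic R 12/24≈0.5.
Take all of Clinic F (12 doses, value 55) — 22 doses left.
All 13 doses of Clinic C fit (value 57) — 9 remain.
Clinic M: take in full, 9 doses for value 25 — 0 left.
Total value = 137.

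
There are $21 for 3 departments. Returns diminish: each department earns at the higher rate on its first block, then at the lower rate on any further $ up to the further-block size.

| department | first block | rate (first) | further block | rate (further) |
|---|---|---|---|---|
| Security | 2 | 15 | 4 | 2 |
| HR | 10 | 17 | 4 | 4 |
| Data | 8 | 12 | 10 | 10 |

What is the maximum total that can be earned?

Rank every tier by rate: HR/tier1 17 > Security/tier1 15 > Data/tier1 12 > Data/tier2 10 > HR/tier2 4 > Security/tier2 2.
HR/tier1 (17): +10 → 11 left.
Fill Security tier1 block (2 at 15) → 9 left.
Fill Data tier1 block (8 at 12) → 1 left.
1 remain; put them into Data tier2 at 10.
Total = 17×10 + 15×2 + 12×8 + 10×1 = 306.

306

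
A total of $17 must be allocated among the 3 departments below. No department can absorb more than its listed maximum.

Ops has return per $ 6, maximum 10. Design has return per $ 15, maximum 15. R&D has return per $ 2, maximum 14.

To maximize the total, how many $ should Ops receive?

Order the departments by return per $: Design 15 > Ops 6 > R&D 2.
Give Design 15 to hit its cap of 15 — 2 left.
Only 2 left; Ops takes them to reach 2.

2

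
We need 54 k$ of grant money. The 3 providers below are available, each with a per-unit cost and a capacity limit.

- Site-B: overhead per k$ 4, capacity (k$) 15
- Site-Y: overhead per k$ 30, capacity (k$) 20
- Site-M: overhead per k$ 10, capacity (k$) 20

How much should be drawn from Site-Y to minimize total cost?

19

Fill from the cheapest provider first.
Take 15 from Site-B at 4 → need 39 more.
Site-M at 10: take all 20 k$ → 19 still needed.
Site-Y at 30: take 19 of its 20 → requirement met.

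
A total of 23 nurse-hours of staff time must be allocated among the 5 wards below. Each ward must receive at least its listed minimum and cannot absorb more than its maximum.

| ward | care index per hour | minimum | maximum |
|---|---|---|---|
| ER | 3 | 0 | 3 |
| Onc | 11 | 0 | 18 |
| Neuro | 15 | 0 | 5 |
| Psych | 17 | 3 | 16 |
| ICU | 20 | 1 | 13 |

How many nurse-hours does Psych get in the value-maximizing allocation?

10

Meeting every minimum uses 0+0+0+3+1 = 4 nurse-hours, leaving 19.
Highest care index per hour first: ICU 20 > Psych 17 > Neuro 15 > Onc 11 > ER 3.
ICU: +12 to 13 (cap) → 7 left.
Psych: +7 (room for 13) → 10. Pool exhausted.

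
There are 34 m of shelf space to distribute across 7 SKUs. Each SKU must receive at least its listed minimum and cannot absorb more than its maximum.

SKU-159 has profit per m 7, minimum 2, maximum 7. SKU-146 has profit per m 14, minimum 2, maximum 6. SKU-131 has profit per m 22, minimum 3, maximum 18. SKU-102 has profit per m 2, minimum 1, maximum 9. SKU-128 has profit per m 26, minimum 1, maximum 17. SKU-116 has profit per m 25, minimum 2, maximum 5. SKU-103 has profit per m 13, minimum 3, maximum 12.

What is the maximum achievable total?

738

Meeting every minimum uses 2+2+3+1+1+2+3 = 14 m, leaving 20.
Order the SKUs by profit per m: SKU-128 26 > SKU-116 25 > SKU-131 22 > SKU-146 14 > SKU-103 13 > SKU-159 7 > SKU-102 2.
Give SKU-128 16 more to hit its cap of 17 ; 4 left.
SKU-116 takes 3 more to reach its cap of 5 ; 1 left.
SKU-131 has room for 15 more but only 1 remain, so it gets 4.
Total = 7×2 + 14×2 + 22×4 + 2×1 + 26×17 + 25×5 + 13×3 = 738.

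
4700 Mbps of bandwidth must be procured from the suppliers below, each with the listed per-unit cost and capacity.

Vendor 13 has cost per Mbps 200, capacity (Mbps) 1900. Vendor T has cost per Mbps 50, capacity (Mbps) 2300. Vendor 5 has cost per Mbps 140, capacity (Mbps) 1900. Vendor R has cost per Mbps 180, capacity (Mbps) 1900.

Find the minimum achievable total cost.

Cheapest first:
Take 2300 from Vendor T at 50 → need 2400 more.
Vendor 5 (140): use full 1900 → 500 Mbps to go.
Vendor R (180): take the remaining 500 → done.
Vendor 13: unused.
Cost = 2300×50 + 1900×140 + 500×180 = 471000.

471000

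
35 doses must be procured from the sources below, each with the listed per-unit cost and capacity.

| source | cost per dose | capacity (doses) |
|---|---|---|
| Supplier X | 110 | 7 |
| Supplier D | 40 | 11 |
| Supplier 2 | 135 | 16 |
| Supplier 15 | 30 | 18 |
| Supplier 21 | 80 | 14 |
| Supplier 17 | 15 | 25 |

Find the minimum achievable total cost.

675

Use sources in increasing cost order.
Supplier 17 (15): use full 25 → 10 doses to go.
Supplier 15 at 30: take 10 of its 18 → requirement met.
Supplier D, Supplier 21, Supplier X, Supplier 2: unused.
Cost = 25×15 + 10×30 = 675.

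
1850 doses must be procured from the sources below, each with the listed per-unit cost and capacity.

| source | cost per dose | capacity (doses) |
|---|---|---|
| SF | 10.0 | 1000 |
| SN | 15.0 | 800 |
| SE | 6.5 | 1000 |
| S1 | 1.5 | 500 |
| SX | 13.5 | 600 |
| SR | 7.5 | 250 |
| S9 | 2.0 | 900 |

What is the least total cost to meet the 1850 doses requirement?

5475

Fill from the cheapest source first.
Take 500 from S1 at 1.5 → need 1350 more.
Take 900 from S9 at 2.0 → need 450 more.
SE (6.5): take the remaining 450 → done.
SR, SF, SX, SN: unused.
Cost = 500×1.5 + 900×2.0 + 450×6.5 = 5475.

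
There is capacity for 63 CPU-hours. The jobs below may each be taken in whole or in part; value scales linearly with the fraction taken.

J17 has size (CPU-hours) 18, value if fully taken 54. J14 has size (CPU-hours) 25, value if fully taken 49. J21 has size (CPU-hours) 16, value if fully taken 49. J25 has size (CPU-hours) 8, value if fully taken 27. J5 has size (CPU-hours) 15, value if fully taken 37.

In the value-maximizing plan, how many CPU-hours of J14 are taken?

6

Rank by value-to-size ratio: J25 27/8≈3.38, J21 49/16≈3.06, J17 54/18≈3, J5 37/15≈2.47, J14 49/25≈1.96.
J25: take in full, 8 CPU-hours for value 27 — 55 left.
Take all of J21 (16 CPU-hours, value 49) — 39 CPU-hours left.
All 18 CPU-hours of J17 fit (value 54) — 21 remain.
J5: take in full, 15 CPU-hours for value 37 — 6 left.
6 CPU-hours left: a 6/25 share of J14 gives 49×6/25 = 11.76.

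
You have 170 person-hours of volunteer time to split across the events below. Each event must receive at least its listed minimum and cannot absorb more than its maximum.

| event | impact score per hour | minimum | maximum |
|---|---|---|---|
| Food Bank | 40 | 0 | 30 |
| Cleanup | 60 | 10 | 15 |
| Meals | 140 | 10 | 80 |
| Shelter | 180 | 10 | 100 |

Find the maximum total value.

27000

Meeting every minimum uses 0+10+10+10 = 30 person-hours, leaving 140.
Highest impact score per hour first: Shelter 180 > Meals 140 > Cleanup 60 > Food Bank 40.
Give Shelter 90 more to hit its cap of 100 — 50 left.
Only 50 left; Meals takes them to reach 60.
Total = 60×10 + 140×60 + 180×100 = 27000.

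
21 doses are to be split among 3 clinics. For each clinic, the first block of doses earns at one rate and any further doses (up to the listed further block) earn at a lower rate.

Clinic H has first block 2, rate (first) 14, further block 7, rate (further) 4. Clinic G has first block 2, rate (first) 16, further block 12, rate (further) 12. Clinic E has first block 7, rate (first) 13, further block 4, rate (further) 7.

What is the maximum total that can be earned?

Rank every tier by rate: Clinic G/T1 16 > Clinic H/T1 14 > Clinic E/T1 13 > Clinic G/T2 12 > Clinic E/T2 7 > Clinic H/T2 4.
Clinic G/T1 (16): +2 ; 19 left.
Clinic H/T1 (14): +2 ; 17 left.
Fill Clinic E T1 block (7 at 13) ; 10 left.
10 remain; put them into Clinic G T2 at 12.
Total = 16×2 + 14×2 + 13×7 + 12×10 = 271.

271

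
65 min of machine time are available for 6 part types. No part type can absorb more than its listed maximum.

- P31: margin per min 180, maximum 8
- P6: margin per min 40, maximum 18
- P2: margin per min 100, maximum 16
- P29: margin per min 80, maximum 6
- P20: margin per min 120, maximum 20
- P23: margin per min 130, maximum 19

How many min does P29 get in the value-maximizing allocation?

Rank by margin per min: P31 180 > P23 130 > P20 120 > P2 100 > P29 80 > P6 40.
Give P31 8 to hit its cap of 8 — 57 left.
P23 takes 19 to reach its cap of 19 — 38 left.
P20: +20 to 20 (cap) — 18 left.
Give P2 16 to hit its cap of 16 — 2 left.
P29: +2 (room for 6) → 2. Pool exhausted.

2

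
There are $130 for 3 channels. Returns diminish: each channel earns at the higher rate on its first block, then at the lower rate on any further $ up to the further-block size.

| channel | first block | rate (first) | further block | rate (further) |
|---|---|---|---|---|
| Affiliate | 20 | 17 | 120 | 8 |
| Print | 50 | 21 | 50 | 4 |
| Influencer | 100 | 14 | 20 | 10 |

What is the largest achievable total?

2230

Order all 6 blocks by rate: Print/T1 21 > Affiliate/T1 17 > Influencer/T1 14 > Influencer/T2 10 > Affiliate/T2 8 > Print/T2 4.
Fill Print T1 block (50 at 21) ; 80 left.
Affiliate T1 at 17: fill all 20 ; 60 left.
60 remain; put them into Influencer T1 at 14.
Total = 21×50 + 17×20 + 14×60 = 2230.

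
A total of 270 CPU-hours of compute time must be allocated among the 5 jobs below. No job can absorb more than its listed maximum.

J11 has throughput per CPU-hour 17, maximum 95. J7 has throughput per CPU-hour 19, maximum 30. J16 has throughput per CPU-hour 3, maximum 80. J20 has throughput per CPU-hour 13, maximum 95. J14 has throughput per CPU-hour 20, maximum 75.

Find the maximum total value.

Highest throughput per CPU-hour first: J14 20 > J7 19 > J11 17 > J20 13 > J16 3.
J14: +75 to 75 (cap) → 195 left.
J7: +30 to 30 (cap) → 165 left.
Give J11 95 to hit its cap of 95 → 70 left.
J20 has room for 95 but only 70 remain, so it gets 70.
Total = 17×95 + 19×30 + 13×70 + 20×75 = 4595.

4595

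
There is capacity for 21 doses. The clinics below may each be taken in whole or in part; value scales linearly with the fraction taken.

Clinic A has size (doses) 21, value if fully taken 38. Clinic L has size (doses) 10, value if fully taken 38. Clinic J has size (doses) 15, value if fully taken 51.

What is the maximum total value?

Rank by value-to-size ratio: Clinic L 38/10≈3.8, Clinic J 51/15≈3.4, Clinic A 38/21≈1.81.
Clinic L: take in full, 10 doses for value 38 — 11 left.
Only 11 doses remain; take 11/15 of Clinic J for value 51×11/15 = 37.4.
Total value = 75.4.

75.4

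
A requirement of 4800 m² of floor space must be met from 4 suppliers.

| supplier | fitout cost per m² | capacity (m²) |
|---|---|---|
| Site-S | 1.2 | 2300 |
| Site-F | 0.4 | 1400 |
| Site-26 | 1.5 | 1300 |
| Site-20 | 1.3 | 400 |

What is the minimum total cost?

4890

Fill from the cheapest supplier first.
Take 1400 from Site-F at 0.4 — need 3400 more.
Site-S at 1.2: take all 2300 m² — 1100 still needed.
Site-20 (1.3): use full 400 — 700 m² to go.
Site-26 (1.5): take the remaining 700 — done.
Cost = 1400×0.4 + 2300×1.2 + 400×1.3 + 700×1.5 = 4890.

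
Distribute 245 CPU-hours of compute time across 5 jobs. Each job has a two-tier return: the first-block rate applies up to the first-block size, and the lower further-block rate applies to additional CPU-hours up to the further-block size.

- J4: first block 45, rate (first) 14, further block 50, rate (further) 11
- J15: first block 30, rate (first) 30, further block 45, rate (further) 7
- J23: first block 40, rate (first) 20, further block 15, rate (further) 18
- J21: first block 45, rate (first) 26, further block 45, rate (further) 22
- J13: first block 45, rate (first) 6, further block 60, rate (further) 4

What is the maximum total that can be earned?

5035

Treat each block as its own option and order by rate: J15/T1 30 > J21/T1 26 > J21/T2 22 > J23/T1 20 > J23/T2 18 > J4/T1 14 > J4/T2 11 > J15/T2 7 > J13/T1 6 > J13/T2 4.
J15/T1 (30): +30 ; 215 left.
J21/T1 (26): +45 ; 170 left.
J21 T2 at 22: fill all 45 ; 125 left.
J23 T1 at 20: fill all 40 ; 85 left.
J23/T2 (18): +15 ; 70 left.
J4/T1 (14): +45 ; 25 left.
J4/T2: +25 of 50 at 11; pool empty.
Total = 30×30 + 26×45 + 22×45 + 20×40 + 18×15 + 14×45 + 11×25 = 5035.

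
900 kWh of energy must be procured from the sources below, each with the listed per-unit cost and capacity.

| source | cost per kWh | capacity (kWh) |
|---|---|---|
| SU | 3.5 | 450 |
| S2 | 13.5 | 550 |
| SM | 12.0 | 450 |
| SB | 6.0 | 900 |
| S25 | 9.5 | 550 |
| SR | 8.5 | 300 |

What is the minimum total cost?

Fill from the cheapest source first.
SU (3.5): use full 450 ; 450 kWh to go.
SB at 6.0: take 450 of its 900 ; requirement met.
SR, S25, SM, S2: unused.
Cost = 450×3.5 + 450×6.0 = 4275.

4275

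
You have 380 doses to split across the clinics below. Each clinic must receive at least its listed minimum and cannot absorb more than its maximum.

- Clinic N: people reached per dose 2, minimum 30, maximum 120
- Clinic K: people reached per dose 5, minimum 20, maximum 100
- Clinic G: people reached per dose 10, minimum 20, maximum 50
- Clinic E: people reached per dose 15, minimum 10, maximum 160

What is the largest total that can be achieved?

3540

Meeting every minimum uses 30+20+20+10 = 80 doses, leaving 300.
Highest people reached per dose first: Clinic E 15 > Clinic G 10 > Clinic K 5 > Clinic N 2.
Give Clinic E 150 more to hit its cap of 160 — 150 left.
Clinic G: +30 to 50 (cap) — 120 left.
Clinic K: +80 to 100 (cap) — 40 left.
Clinic N has room for 90 more but only 40 remain, so it gets 70.
Total = 2×70 + 5×100 + 10×50 + 15×160 = 3540.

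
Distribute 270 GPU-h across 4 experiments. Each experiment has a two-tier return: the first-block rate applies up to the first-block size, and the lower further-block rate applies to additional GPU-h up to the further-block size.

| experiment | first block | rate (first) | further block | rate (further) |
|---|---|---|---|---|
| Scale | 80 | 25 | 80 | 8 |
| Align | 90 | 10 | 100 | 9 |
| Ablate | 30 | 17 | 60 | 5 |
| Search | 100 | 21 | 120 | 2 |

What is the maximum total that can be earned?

5210

Treat each block as its own option and order by rate: Scale/first 25 > Search/first 21 > Ablate/first 17 > Align/first 10 > Align/second 9 > Scale/second 8 > Ablate/second 5 > Search/second 2.
Scale first at 25: fill all 80 → 190 left.
Fill Search first block (100 at 21) → 90 left.
Ablate/first (17): +30 → 60 left.
Align first at 10: only 60 left, fill 60.
Total = 25×80 + 21×100 + 17×30 + 10×60 = 5210.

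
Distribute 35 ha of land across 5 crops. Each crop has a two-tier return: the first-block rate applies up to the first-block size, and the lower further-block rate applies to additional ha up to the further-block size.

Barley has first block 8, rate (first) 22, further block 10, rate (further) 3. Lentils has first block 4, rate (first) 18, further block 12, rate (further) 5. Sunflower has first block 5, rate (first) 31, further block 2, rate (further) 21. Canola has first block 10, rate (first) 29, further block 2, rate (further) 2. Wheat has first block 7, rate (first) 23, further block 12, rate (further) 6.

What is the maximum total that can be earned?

878

Rank every tier by rate: Sunflower/T1 31 > Canola/T1 29 > Wheat/T1 23 > Barley/T1 22 > Sunflower/T2 21 > Lentils/T1 18 > Wheat/T2 6 > Lentils/T2 5 > Barley/T2 3 > Canola/T2 2.
Sunflower T1 at 31: fill all 5 ; 30 left.
Fill Canola T1 block (10 at 29) ; 20 left.
Wheat T1 at 23: fill all 7 ; 13 left.
Barley T1 at 22: fill all 8 ; 5 left.
Sunflower T2 at 21: fill all 2 ; 3 left.
3 remain; put them into Lentils T1 at 18.
Total = 31×5 + 29×10 + 23×7 + 22×8 + 21×2 + 18×3 = 878.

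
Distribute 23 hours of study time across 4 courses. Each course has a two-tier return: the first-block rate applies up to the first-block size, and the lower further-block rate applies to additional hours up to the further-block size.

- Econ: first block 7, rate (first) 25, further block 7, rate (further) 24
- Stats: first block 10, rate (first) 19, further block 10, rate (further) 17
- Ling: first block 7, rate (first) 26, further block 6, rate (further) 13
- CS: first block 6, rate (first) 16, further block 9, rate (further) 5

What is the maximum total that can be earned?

Treat each block as its own option and order by rate: Ling/tier1 26 > Econ/tier1 25 > Econ/tier2 24 > Stats/tier1 19 > Stats/tier2 17 > CS/tier1 16 > Ling/tier2 13 > CS/tier2 5.
Fill Ling tier1 block (7 at 26) ; 16 left.
Econ tier1 at 25: fill all 7 ; 9 left.
Econ tier2 at 24: fill all 7 ; 2 left.
2 remain; put them into Stats tier1 at 19.
Total = 26×7 + 25×7 + 24×7 + 19×2 = 563.

563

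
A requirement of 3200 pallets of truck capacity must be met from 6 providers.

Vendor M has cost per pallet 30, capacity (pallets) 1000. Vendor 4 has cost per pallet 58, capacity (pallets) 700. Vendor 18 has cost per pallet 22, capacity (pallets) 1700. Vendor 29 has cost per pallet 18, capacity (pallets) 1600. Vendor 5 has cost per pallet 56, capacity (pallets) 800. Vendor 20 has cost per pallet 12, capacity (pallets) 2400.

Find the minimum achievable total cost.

43200

Cheapest first:
Vendor 20 at 12: take all 2400 pallets ; 800 still needed.
Vendor 29 (18): take the remaining 800 ; done.
Vendor 18, Vendor M, Vendor 5, Vendor 4: unused.
Cost = 2400×12 + 800×18 = 43200.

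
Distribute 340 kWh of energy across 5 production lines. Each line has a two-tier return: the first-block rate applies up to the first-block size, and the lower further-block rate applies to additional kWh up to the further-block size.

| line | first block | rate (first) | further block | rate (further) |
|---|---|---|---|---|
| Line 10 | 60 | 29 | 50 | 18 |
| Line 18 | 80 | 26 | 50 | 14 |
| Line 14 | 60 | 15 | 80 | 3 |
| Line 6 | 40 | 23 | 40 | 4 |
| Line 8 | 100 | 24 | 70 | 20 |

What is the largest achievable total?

Order all 10 blocks by rate: Line 10/tier1 29 > Line 18/tier1 26 > Line 8/tier1 24 > Line 6/tier1 23 > Line 8/tier2 20 > Line 10/tier2 18 > Line 14/tier1 15 > Line 18/tier2 14 > Line 6/tier2 4 > Line 14/tier2 3.
Line 10/tier1 (29): +60 ; 280 left.
Line 18 tier1 at 26: fill all 80 ; 200 left.
Line 8 tier1 at 24: fill all 100 ; 100 left.
Line 6 tier1 at 23: fill all 40 ; 60 left.
Line 8/tier2: +60 of 70 at 20; pool empty.
Total = 29×60 + 26×80 + 24×100 + 23×40 + 20×60 = 8340.

8340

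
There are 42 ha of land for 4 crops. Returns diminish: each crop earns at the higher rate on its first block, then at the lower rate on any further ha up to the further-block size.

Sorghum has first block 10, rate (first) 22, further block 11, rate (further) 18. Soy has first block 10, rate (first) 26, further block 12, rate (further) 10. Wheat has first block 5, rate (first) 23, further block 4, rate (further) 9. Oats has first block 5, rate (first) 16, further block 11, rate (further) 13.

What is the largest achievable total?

Treat each block as its own option and order by rate: Soy/first 26 > Wheat/first 23 > Sorghum/first 22 > Sorghum/second 18 > Oats/first 16 > Oats/second 13 > Soy/second 10 > Wheat/second 9.
Fill Soy first block (10 at 26) → 32 left.
Wheat first at 23: fill all 5 → 27 left.
Fill Sorghum first block (10 at 22) → 17 left.
Fill Sorghum second block (11 at 18) → 6 left.
Oats first at 16: fill all 5 → 1 left.
Oats second at 13: only 1 left, fill 1.
Total = 26×10 + 23×5 + 22×10 + 18×11 + 16×5 + 13×1 = 886.

886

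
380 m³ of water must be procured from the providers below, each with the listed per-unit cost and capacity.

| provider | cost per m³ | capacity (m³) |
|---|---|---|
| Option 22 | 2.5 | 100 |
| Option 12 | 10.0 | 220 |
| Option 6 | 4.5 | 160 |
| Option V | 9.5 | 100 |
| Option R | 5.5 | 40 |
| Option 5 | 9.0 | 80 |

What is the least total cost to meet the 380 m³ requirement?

1910

Fill from the cheapest provider first.
Option 22 at 2.5: take all 100 m³ ; 280 still needed.
Option 6 (4.5): use full 160 ; 120 m³ to go.
Take 40 from Option R at 5.5 ; need 80 more.
Option 5 at 9.0: take all 80 m³ ; 0 still needed.
Option V, Option 12: unused.
Cost = 100×2.5 + 160×4.5 + 40×5.5 + 80×9.0 = 1910.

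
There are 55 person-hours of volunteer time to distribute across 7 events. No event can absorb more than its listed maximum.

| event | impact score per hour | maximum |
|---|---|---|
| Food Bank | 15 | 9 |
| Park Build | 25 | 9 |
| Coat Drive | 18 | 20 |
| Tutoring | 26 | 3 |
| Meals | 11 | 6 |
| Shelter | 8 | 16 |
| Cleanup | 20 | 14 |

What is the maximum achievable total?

1078

Order the events by impact score per hour: Tutoring 26 > Park Build 25 > Cleanup 20 > Coat Drive 18 > Food Bank 15 > Meals 11 > Shelter 8.
Give Tutoring 3 to hit its cap of 3 ; 52 left.
Park Build takes 9 to reach its cap of 9 ; 43 left.
Cleanup takes 14 to reach its cap of 14 ; 29 left.
Give Coat Drive 20 to hit its cap of 20 ; 9 left.
Give Food Bank 9 to hit its cap of 9 ; 0 left.
Total = 15×9 + 25×9 + 18×20 + 26×3 + 20×14 = 1078.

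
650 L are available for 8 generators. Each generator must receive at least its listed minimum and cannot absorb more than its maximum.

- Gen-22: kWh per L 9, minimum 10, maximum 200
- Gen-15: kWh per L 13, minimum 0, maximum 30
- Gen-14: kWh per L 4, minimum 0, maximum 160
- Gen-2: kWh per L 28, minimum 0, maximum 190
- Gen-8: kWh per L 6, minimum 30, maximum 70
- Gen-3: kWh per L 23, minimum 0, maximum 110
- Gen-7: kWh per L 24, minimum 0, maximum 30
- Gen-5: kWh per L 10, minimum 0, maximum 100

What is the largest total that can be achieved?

11580

Meeting every minimum uses 10+0+0+0+30+0+0+0 = 40 L, leaving 610.
Order the generators by kWh per L: Gen-2 28 > Gen-7 24 > Gen-3 23 > Gen-15 13 > Gen-5 10 > Gen-22 9 > Gen-8 6 > Gen-14 4.
Gen-2: +190 to 190 (cap) — 420 left.
Gen-7 takes 30 more to reach its cap of 30 — 390 left.
Gen-3: +110 to 110 (cap) — 280 left.
Gen-15 takes 30 more to reach its cap of 30 — 250 left.
Give Gen-5 100 more to hit its cap of 100 — 150 left.
Only 150 left; Gen-22 takes them to reach 160.
Total = 9×160 + 13×30 + 28×190 + 6×30 + 23×110 + 24×30 + 10×100 = 11580.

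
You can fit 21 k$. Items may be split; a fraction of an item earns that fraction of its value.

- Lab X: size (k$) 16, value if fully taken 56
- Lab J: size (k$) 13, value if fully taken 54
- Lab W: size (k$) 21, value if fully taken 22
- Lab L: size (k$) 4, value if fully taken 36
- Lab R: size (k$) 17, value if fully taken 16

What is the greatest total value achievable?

Sort by value density: Lab L 36/4≈9, Lab J 54/13≈4.15, Lab X 56/16≈3.5, Lab W 22/21≈1.05, Lab R 16/17≈0.941.
Take all of Lab L (4 k$, value 36) → 17 k$ left.
Lab J: take in full, 13 k$ for value 54 → 4 left.
4 k$ left: a 4/16 share of Lab X gives 56×4/16 = 14.
Total value = 104.

104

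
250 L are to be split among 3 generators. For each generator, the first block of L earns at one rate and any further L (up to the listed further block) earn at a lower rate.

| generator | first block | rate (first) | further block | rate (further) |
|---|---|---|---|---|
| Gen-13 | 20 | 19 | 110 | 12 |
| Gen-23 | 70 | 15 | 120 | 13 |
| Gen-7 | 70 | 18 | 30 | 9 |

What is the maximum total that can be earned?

3860

Order all 6 blocks by rate: Gen-13/first 19 > Gen-7/first 18 > Gen-23/first 15 > Gen-23/second 13 > Gen-13/second 12 > Gen-7/second 9.
Fill Gen-13 first block (20 at 19) → 230 left.
Gen-7/first (18): +70 → 160 left.
Gen-23/first (15): +70 → 90 left.
90 remain; put them into Gen-23 second at 13.
Total = 19×20 + 18×70 + 15×70 + 13×90 = 3860.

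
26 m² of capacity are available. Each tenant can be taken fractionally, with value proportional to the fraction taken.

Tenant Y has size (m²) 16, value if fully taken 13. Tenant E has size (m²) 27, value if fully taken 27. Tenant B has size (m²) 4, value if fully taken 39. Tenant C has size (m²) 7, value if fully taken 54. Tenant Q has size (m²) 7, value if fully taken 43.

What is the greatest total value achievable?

Best value per unit of size first: Tenant B 39/4≈9.75, Tenant C 54/7≈7.71, Tenant Q 43/7≈6.14, Tenant E 27/27≈1, Tenant Y 13/16≈0.812.
Tenant B: take in full, 4 m² for value 39 ; 22 left.
Take all of Tenant C (7 m², value 54) ; 15 m² left.
Tenant Q: take in full, 7 m² for value 43 ; 8 left.
Fill the last 8 m² with part of Tenant E: 8/27 of it earns 8.
Total value = 144.

144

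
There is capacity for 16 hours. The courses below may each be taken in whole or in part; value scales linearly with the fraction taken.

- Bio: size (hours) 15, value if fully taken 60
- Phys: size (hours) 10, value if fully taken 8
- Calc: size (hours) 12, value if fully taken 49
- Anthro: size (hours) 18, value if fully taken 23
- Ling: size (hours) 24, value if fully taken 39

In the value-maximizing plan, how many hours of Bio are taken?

4

Best value per unit of size first: Calc 49/12≈4.08, Bio 60/15≈4, Ling 39/24≈1.62, Anthro 23/18≈1.28, Phys 8/10≈0.8.
All 12 hours of Calc fit (value 49) ; 4 remain.
Only 4 hours remain; take 4/15 of Bio for value 60×4/15 = 16.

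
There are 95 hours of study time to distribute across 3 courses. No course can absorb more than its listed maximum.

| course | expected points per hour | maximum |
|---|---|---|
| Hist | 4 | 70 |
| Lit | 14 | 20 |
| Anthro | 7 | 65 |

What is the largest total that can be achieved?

775

Rank by expected points per hour: Lit 14 > Anthro 7 > Hist 4.
Lit: +20 to 20 (cap) → 75 left.
Anthro takes 65 to reach its cap of 65 → 10 left.
Hist: +10 (room for 70) → 10. Pool exhausted.
Total = 4×10 + 14×20 + 7×65 = 775.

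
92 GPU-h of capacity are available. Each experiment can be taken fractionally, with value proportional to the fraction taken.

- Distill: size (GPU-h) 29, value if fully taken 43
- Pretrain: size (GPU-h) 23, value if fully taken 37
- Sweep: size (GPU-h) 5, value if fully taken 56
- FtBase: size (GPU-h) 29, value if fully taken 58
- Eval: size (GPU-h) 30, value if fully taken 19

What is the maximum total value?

197.8

Rank by value-to-size ratio: Sweep 56/5≈11.2, FtBase 58/29≈2, Pretrain 37/23≈1.61, Distill 43/29≈1.48, Eval 19/30≈0.633.
Sweep: take in full, 5 GPU-h for value 56 → 87 left.
All 29 GPU-h of FtBase fit (value 58) → 58 remain.
All 23 GPU-h of Pretrain fit (value 37) → 35 remain.
All 29 GPU-h of Distill fit (value 43) → 6 remain.
6 GPU-h left: a 6/30 share of Eval gives 19×6/30 = 3.8.
Total value = 197.8.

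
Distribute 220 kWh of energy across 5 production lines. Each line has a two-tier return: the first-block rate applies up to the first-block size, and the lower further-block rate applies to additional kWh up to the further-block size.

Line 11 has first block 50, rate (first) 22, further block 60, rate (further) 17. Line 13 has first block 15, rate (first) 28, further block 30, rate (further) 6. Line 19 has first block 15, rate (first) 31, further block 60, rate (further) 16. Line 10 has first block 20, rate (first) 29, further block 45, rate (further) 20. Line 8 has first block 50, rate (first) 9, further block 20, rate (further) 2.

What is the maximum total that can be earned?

Order all 10 blocks by rate: Line 19/first 31 > Line 10/first 29 > Line 13/first 28 > Line 11/first 22 > Line 10/second 20 > Line 11/second 17 > Line 19/second 16 > Line 8/first 9 > Line 13/second 6 > Line 8/second 2.
Line 19/first (31): +15 — 205 left.
Fill Line 10 first block (20 at 29) — 185 left.
Line 13/first (28): +15 — 170 left.
Fill Line 11 first block (50 at 22) — 120 left.
Line 10/second (20): +45 — 75 left.
Line 11 second at 17: fill all 60 — 15 left.
15 remain; put them into Line 19 second at 16.
Total = 31×15 + 29×20 + 28×15 + 22×50 + 20×45 + 17×60 + 16×15 = 4725.

4725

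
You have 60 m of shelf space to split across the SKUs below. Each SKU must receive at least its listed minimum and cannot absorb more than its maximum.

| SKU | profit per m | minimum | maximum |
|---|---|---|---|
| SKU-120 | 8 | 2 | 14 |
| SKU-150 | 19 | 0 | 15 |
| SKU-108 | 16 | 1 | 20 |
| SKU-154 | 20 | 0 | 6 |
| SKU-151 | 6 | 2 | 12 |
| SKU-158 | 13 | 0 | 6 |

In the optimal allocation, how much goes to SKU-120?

Meeting every minimum uses 2+0+1+0+2+0 = 5 m, leaving 55.
Highest profit per m first: SKU-154 20 > SKU-150 19 > SKU-108 16 > SKU-158 13 > SKU-120 8 > SKU-151 6.
SKU-154 takes 6 more to reach its cap of 6 ; 49 left.
SKU-150: +15 to 15 (cap) ; 34 left.
SKU-108: +19 to 20 (cap) ; 15 left.
SKU-158 takes 6 more to reach its cap of 6 ; 9 left.
SKU-120 has room for 12 more but only 9 remain, so it gets 11.

11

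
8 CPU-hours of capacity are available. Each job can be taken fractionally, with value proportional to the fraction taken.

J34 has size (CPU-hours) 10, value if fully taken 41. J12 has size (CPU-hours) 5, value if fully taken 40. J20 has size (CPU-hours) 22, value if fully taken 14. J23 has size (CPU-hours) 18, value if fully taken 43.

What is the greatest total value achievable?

Rank by value-to-size ratio: J12 40/5≈8, J34 41/10≈4.1, J23 43/18≈2.39, J20 14/22≈0.636.
J12: take in full, 5 CPU-hours for value 40 → 3 left.
Fill the last 3 CPU-hours with part of J34: 3/10 of it earns 12.3.
Total value = 52.3.

52.3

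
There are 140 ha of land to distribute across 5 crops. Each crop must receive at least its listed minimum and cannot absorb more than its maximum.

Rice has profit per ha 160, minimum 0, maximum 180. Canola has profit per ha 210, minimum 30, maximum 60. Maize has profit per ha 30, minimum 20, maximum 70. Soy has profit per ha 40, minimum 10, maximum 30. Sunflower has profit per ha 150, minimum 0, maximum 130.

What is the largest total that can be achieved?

21600

Meeting every minimum uses 0+30+20+10+0 = 60 ha, leaving 80.
Rank by profit per ha: Canola 210 > Rice 160 > Sunflower 150 > Soy 40 > Maize 30.
Give Canola 30 more to hit its cap of 60 → 50 left.
Rice: +50 (room for 180) → 50. Pool exhausted.
Total = 160×50 + 210×60 + 30×20 + 40×10 = 21600.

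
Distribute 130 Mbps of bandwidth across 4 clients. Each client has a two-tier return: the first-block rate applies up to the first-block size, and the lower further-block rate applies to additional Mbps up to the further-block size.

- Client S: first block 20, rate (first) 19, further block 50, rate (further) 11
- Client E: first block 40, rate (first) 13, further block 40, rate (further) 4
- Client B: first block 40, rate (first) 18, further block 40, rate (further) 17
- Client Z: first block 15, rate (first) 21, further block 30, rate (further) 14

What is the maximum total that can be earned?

Rank every tier by rate: Client Z/first 21 > Client S/first 19 > Client B/first 18 > Client B/second 17 > Client Z/second 14 > Client E/first 13 > Client S/second 11 > Client E/second 4.
Client Z/first (21): +15 — 115 left.
Client S/first (19): +20 — 95 left.
Client B first at 18: fill all 40 — 55 left.
Fill Client B second block (40 at 17) — 15 left.
Client Z/second: +15 of 30 at 14; pool empty.
Total = 21×15 + 19×20 + 18×40 + 17×40 + 14×15 = 2305.

2305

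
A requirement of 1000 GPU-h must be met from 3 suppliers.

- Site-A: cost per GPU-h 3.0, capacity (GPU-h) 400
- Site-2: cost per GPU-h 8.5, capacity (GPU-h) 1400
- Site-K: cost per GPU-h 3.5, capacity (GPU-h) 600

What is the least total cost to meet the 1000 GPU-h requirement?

3300

Use suppliers in increasing cost order.
Take 400 from Site-A at 3.0 — need 600 more.
Site-K (3.5): use full 600 — 0 GPU-h to go.
Site-2: unused.
Cost = 400×3.0 + 600×3.5 = 3300.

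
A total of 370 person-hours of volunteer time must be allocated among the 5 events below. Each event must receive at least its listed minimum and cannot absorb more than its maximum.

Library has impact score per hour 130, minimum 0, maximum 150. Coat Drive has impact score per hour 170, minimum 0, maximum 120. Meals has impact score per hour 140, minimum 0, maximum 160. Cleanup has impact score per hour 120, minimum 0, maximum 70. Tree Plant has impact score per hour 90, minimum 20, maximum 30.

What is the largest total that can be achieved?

Meeting every minimum uses 0+0+0+0+20 = 20 person-hours, leaving 350.
Order the events by impact score per hour: Coat Drive 170 > Meals 140 > Library 130 > Cleanup 120 > Tree Plant 90.
Coat Drive: +120 to 120 (cap) — 230 left.
Meals: +160 to 160 (cap) — 70 left.
Library: +70 (room for 150) → 70. Pool exhausted.
Total = 130×70 + 170×120 + 140×160 + 90×20 = 53700.

53700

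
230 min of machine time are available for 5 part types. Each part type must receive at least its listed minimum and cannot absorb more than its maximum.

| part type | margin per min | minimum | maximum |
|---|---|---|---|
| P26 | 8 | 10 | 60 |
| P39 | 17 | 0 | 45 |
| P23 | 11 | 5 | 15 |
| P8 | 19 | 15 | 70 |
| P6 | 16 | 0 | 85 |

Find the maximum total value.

3740

Meeting every minimum uses 10+0+5+15+0 = 30 min, leaving 200.
Rank by margin per min: P8 19 > P39 17 > P6 16 > P23 11 > P26 8.
P8 takes 55 more to reach its cap of 70 ; 145 left.
Give P39 45 more to hit its cap of 45 ; 100 left.
P6 takes 85 more to reach its cap of 85 ; 15 left.
P23: +10 to 15 (cap) ; 5 left.
P26 has room for 50 more but only 5 remain, so it gets 15.
Total = 8×15 + 17×45 + 11×15 + 19×70 + 16×85 = 3740.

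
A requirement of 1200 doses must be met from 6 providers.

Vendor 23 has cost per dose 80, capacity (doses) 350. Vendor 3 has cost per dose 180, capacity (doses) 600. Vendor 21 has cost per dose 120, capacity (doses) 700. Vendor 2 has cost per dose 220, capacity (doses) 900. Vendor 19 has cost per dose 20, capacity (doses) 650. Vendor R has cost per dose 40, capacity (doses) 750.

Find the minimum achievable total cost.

Fill from the cheapest provider first.
Vendor 19 (20): use full 650 ; 550 doses to go.
Vendor R at 40: take 550 of its 750 ; requirement met.
Vendor 23, Vendor 21, Vendor 3, Vendor 2: unused.
Cost = 650×20 + 550×40 = 35000.

35000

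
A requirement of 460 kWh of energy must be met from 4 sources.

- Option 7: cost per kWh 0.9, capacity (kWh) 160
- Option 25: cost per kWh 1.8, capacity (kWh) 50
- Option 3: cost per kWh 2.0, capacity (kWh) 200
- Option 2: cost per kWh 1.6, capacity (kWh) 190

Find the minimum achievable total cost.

Use sources in increasing cost order.
Option 7 at 0.9: take all 160 kWh → 300 still needed.
Take 190 from Option 2 at 1.6 → need 110 more.
Take 50 from Option 25 at 1.8 → need 60 more.
Option 3 (2.0): take the remaining 60 → done.
Cost = 160×0.9 + 190×1.6 + 50×1.8 + 60×2.0 = 658.

658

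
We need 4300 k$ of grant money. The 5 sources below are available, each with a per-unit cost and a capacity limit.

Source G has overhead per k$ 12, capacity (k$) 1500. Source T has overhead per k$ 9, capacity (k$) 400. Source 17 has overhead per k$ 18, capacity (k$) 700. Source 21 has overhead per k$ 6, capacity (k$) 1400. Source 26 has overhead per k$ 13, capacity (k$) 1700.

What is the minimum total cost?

Cheapest first:
Source 21 (6): use full 1400 → 2900 k$ to go.
Source T (9): use full 400 → 2500 k$ to go.
Take 1500 from Source G at 12 → need 1000 more.
Source 26 (13): take the remaining 1000 → done.
Source 17: unused.
Cost = 1400×6 + 400×9 + 1500×12 + 1000×13 = 43000.

43000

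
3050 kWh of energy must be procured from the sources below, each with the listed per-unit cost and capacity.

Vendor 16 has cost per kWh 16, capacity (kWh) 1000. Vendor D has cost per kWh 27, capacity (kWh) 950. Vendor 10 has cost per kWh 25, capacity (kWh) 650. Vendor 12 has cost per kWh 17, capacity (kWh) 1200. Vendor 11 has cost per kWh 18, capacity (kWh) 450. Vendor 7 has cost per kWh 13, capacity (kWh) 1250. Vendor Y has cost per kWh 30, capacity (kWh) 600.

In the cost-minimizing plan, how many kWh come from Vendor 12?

Use sources in increasing cost order.
Take 1250 from Vendor 7 at 13 ; need 1800 more.
Vendor 16 at 16: take all 1000 kWh ; 800 still needed.
Vendor 12 at 17: take 800 of its 1200 ; requirement met.
Vendor 11, Vendor 10, Vendor D, Vendor Y: unused.

800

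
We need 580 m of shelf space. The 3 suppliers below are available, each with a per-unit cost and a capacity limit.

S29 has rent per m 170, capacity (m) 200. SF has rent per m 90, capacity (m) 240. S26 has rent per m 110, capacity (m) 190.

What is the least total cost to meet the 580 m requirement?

68000

Cheapest first:
SF at 90: take all 240 m — 340 still needed.
Take 190 from S26 at 110 — need 150 more.
S29 (170): take the remaining 150 — done.
Cost = 240×90 + 190×110 + 150×170 = 68000.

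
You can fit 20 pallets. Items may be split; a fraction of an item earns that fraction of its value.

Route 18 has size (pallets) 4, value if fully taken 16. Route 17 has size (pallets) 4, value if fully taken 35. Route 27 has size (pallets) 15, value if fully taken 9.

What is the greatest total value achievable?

Sort by value density: Route 17 35/4≈8.75, Route 18 16/4≈4, Route 27 9/15≈0.6.
All 4 pallets of Route 17 fit (value 35) — 16 remain.
Route 18: take in full, 4 pallets for value 16 — 12 left.
Fill the last 12 pallets with part of Route 27: 12/15 of it earns 7.2.
Total value = 58.2.

58.2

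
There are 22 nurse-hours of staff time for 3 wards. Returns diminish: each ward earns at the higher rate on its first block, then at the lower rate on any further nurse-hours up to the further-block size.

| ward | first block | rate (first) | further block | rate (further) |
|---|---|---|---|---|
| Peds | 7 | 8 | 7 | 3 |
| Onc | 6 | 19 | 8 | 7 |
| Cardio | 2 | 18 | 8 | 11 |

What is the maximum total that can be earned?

286

Rank every tier by rate: Onc/first 19 > Cardio/first 18 > Cardio/second 11 > Peds/first 8 > Onc/second 7 > Peds/second 3.
Onc first at 19: fill all 6 — 16 left.
Fill Cardio first block (2 at 18) — 14 left.
Cardio/second (11): +8 — 6 left.
Peds/first: +6 of 7 at 8; pool empty.
Total = 19×6 + 18×2 + 11×8 + 8×6 = 286.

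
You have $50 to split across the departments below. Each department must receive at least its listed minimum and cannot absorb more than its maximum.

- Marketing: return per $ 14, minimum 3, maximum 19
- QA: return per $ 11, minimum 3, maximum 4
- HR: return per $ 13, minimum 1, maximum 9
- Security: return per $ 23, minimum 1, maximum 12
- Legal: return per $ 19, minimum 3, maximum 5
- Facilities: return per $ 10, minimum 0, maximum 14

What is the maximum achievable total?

Meeting every minimum uses 3+3+1+1+3+0 = 11 $, leaving 39.
Rank by return per $: Security 23 > Legal 19 > Marketing 14 > HR 13 > QA 11 > Facilities 10.
Give Security 11 more to hit its cap of 12 ; 28 left.
Give Legal 2 more to hit its cap of 5 ; 26 left.
Marketing: +16 to 19 (cap) ; 10 left.
Give HR 8 more to hit its cap of 9 ; 2 left.
QA takes 1 more to reach its cap of 4 ; 1 left.
Facilities has room for 14 more but only 1 remain, so it gets 1.
Total = 14×19 + 11×4 + 13×9 + 23×12 + 19×5 + 10×1 = 808.

808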